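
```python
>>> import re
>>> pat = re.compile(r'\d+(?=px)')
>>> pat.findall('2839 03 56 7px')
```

['7']

The `(?=…)`/`(?<=…)` assertion just peeks at neighbouring text; it doesn't advance the match position.
No capturing groups, so `findall` returns the 1 full match string.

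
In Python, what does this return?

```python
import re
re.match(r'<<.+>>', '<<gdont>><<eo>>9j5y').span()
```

(0, 15)

`re.match` only tries the pattern at the start of the string.
The match spans [0:15] → '<<gdont>><<eo>>'.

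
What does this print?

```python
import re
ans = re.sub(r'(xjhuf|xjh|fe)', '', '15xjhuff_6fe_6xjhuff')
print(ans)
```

15f_6_6f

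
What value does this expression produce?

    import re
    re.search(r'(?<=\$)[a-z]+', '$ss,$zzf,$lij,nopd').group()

The lookaround is zero-width — it requires the adjacent text to match without consuming it, so the asserted text isn't part of the match.
The match spans [1:3] → 'ss'.

'ss'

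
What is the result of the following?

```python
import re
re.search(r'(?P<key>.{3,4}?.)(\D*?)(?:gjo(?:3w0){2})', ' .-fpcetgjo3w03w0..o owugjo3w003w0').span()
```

(0, 17)

The match spans [0:17] → ' .-fpcetgjo3w03w0'.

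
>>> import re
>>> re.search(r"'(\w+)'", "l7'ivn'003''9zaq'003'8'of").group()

The match spans [2:7] → "'ivn'".

"'ivn'"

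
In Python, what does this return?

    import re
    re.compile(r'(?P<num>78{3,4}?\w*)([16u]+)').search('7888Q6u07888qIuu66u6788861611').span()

Pattern: a literal '7', then 3 to 4 of a literal '8' (lazy), then zero or more of a word character (captured as 'num'); then one or more of one of [16u] (captured).
The match spans [0:29] → '7888Q6u07888qIuu66u6788861611'.

(0, 29)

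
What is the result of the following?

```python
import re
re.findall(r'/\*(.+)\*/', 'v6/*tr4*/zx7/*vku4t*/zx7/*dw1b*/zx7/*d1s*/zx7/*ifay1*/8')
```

`findall` collects group 1 from the one match (1 total).

['tr4*/zx7/*vku4t*/zx7/*dw1b*/zx7/*d1s*/zx7/*ifay1']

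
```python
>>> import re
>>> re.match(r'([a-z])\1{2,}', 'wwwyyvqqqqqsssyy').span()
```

`\1` has to match the exact text group 1 already captured.
With `match`, the pattern is implicitly anchored at the beginning.
The match spans [0:3] → 'www'.
Captured: group 1 = 'w'.

(0, 3)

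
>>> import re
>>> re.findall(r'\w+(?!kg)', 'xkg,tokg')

['xkg', 'tokg']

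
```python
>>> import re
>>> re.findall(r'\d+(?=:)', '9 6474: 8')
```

['6474']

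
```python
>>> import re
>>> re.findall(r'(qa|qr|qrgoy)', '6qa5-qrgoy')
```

Branches in `(...|...)` are attempted left-to-right; the first branch that allows the whole pattern to succeed is taken.
Walking the string: at [1:3] match 'qa', group 1 = 'qa'; at [5:7] match 'qr', group 1 = 'qr'.
One capturing group, so `findall` returns just the captured substring from each match — 2 in all.

['qa', 'qr']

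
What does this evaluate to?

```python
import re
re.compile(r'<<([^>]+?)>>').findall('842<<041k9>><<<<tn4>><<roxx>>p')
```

['041k9', '<<tn4', 'roxx']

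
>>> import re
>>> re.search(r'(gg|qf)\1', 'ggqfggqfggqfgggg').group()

'gggg'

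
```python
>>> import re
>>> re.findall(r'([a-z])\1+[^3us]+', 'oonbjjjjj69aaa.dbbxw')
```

['o']

The backreference `\1` re-matches whatever the first group consumed, character for character.
Matches: at [0:20] match 'oonbjjjjj69aaa.dbbxw', group 1 = 'o'.
With a single group, `findall` returns only what that group captured — 1 item.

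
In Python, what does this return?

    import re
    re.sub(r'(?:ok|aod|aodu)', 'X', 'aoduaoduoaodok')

'XuXuoXX'

The regex engine tests alternatives in the order written; an earlier branch that matches wins even if a later one would match more.
Each match is replaced by 'X'.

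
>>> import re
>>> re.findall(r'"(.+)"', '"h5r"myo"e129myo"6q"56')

Walking the string: at [0:20] match '"h5r"myo"e129myo"6q"', group 1 = 'h5r"myo"e129myo"6q'.
One capturing group, so `findall` returns just the captured substring from the one match — 1 in all.

['h5r"myo"e129myo"6q']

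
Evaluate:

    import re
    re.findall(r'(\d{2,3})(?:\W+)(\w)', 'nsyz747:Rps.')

This matches 2 to 3 of a digit (captured); then one or more of a non-word character (non-capturing group); then a word character (captured).
Scanning left to right: at [4:9] match '747:R', groups = ('747', 'R').
`findall` packs the 2 group values into a tuple for every match.

[('747', 'R')]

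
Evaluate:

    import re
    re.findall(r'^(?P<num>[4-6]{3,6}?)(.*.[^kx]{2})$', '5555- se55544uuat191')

[('555', '5- se55544uuat191')]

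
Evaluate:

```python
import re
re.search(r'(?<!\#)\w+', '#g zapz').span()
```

(3, 7)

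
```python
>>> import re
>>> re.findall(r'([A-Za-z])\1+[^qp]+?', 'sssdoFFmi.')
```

The backreference `\1` re-matches whatever the first group consumed, character for character.
Matches: at [0:4] match 'sssd', group 1 = 's'; at [5:8] match 'FFm', group 1 = 'F'.
One capturing group, so `findall` returns just the captured substring from each match — 2 in all.

['s', 'F']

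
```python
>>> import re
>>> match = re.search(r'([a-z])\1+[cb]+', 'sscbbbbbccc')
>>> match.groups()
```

`\1` has to match the exact text group 1 already captured.
`re.search` scans for the first position where the pattern succeeds.
The match spans [0:11] → 'sscbbbbbccc'.
Captured: group 1 = 's'.

('s',)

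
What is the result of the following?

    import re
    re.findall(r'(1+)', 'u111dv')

This matches one or more of a literal '1' (captured).
Walking the string: at [1:4] match '111', group 1 = '111'.
Because there's exactly one group, `findall` drops the full match and keeps group 1 from the one hit.

['111']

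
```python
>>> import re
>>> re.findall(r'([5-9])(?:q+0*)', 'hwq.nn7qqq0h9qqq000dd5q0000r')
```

['7', '9', '5']

This matches a character in [5-9] (captured); then one or more of the literal 'q', then zero or more of the literal '0' (non-capturing group).
Walking the string: at [6:11] match '7qqq0', group 1 = '7'; at [12:19] match '9qqq000', group 1 = '9'; at [21:27] match '5q0000', group 1 = '5'.
Because there's exactly one group, `findall` drops the full match and keeps group 1 from each hit.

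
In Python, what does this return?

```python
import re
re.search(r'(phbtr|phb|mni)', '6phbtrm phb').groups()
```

Alternation tries branches left to right and keeps the first one that lets the overall match succeed at that position.
`re.search` scans for the first position where the pattern succeeds.
The match spans [1:6] → 'phbtr'.
Captured: group 1 = 'phbtr'.

('phbtr',)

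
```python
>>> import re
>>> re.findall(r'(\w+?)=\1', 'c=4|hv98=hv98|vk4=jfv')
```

`\1` has to match the exact text group 1 already captured.
Scanning left to right: at [4:13] match 'hv98=hv98', group 1 = 'hv98'.
With a single group, `findall` returns only what that group captured — 1 item.

['hv98']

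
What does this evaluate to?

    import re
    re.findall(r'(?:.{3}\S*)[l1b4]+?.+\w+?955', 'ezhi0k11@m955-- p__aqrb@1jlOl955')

['ezhi0k11@m955-- p__aqrb@1jlOl955']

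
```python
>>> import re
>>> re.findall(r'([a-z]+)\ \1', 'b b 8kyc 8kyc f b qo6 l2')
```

After group 1 captures some text, `\1` only succeeds where that same text appears again.
Matches: at [0:3] match 'b b', group 1 = 'b'.
With a single group, `findall` returns only what that group captured — 1 item.

['b']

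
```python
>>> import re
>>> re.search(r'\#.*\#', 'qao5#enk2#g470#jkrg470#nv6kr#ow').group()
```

'#enk2#g470#jkrg470#nv6kr#'

The match spans [4:29] → '#enk2#g470#jkrg470#nv6kr#'.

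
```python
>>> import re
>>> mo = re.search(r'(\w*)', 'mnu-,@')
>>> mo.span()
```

(0, 3)

The match spans [0:3] → 'mnu'.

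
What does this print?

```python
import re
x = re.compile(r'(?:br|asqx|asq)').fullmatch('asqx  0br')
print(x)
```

None

`fullmatch` succeeds only if the pattern covers the string from start to end.
Here there's no way to consume every character, so the call returns None.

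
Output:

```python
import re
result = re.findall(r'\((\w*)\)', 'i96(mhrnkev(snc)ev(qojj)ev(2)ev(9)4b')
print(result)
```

With a single group, `findall` returns only what that group captured — 4 items.

['snc', 'qojj', '2', '9']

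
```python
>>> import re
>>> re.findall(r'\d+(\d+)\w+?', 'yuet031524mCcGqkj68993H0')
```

['4', '3']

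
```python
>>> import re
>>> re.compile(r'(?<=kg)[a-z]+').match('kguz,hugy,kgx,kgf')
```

None

The positive lookaround only admits positions where the adjacent text matches; those characters stay outside the span.
`re.match` only tries the pattern at the start of the string.
Here the pattern fails at index 0, so the call returns None.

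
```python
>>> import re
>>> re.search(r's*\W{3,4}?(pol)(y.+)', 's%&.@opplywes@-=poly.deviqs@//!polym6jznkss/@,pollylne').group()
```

The pattern matches zero or more of the literal 's', then 3 to 4 of a non-word character (lazy); then the literal 'p', then the literal 'ol' (captured); then a literal 'y', then one or more of any character (captured).
`search` walks the string left to right and returns the first match it finds.
The match spans [12:54] → 's@-=poly.deviqs@//!polym6jznkss/@,pollylne'.
Captured: group 1 = 'pol', group 2 = 'y.deviqs@//!polym6jznkss/@,pollylne'.

's@-=poly.deviqs@//!polym6jznkss/@,pollylne'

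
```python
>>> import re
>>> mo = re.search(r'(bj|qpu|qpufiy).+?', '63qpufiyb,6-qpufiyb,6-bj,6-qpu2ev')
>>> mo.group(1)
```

The match spans [2:6] → 'qpuf'.
Captured: group 1 = 'qpu'.

'qpu'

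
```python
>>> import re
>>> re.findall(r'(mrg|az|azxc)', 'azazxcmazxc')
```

['az', 'az', 'az']

Branches in `(...|...)` are attempted left-to-right; the first branch that allows the whole pattern to succeed is taken.
Matches: at [0:2] match 'az', group 1 = 'az'; at [2:4] match 'az', group 1 = 'az'; at [7:9] match 'az', group 1 = 'az'.
`findall` collects group 1 from each match (3 total).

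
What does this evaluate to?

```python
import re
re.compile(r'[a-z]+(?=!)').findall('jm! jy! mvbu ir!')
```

The positive lookaround only admits positions where the adjacent text matches; those characters stay outside the span.
Scanning left to right: at [0:2] → 'jm'; at [4:6] → 'jy'; at [13:15] → 'ir'.
`findall` yields the raw match text (3 of them) because the pattern has no groups.

['jm', 'jy', 'ir']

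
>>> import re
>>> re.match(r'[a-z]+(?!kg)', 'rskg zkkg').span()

(0, 4)

The negative lookahead/lookbehind blocks any match where the forbidden context is present.
`re.match` won't scan ahead — the pattern has to work from the very first character.
The match spans [0:4] → 'rskg'.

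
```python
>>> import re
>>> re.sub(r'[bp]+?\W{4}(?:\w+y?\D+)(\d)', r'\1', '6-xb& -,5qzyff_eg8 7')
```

'6-x7'

This matches one or more of one of [bp] (lazy), then exactly 4 of a non-word character; then one or more of a word character, then optionally the literal 'y', then one or more of a non-digit (non-capturing group); then a digit (captured).
Matches: at [3:20] → 'b& -,5qzyff_eg8 7'.
`\1` in the replacement pulls in group 1's text for each match.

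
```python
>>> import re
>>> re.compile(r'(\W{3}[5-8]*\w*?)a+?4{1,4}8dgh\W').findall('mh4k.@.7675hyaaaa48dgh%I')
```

Because the quantifier is non-greedy, it stops expanding at the earliest point where the rest of the pattern can succeed.
Because there's exactly one group, `findall` drops the full match and keeps group 1 from the one hit.

['.@.7675hy']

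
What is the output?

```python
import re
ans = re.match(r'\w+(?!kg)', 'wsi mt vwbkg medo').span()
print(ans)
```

(0, 3)

The negative lookahead/lookbehind blocks any match where the forbidden context is present.
`re.match` only tries the pattern at the start of the string.
The match spans [0:3] → 'wsi'.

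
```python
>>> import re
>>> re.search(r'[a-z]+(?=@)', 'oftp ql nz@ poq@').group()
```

'nz'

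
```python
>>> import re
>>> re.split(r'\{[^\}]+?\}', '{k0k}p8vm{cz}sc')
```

['', 'p8vm', 'sc']

Matches to split on: at [0:5] → '{k0k}'; at [9:13] → '{cz}'.
Each match becomes a cut point; 3 segments remain.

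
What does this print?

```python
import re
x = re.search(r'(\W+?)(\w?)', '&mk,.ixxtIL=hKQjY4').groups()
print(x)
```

('&', 'm')

The match spans [0:2] → '&m'.
Captured: group 1 = '&', group 2 = 'm'.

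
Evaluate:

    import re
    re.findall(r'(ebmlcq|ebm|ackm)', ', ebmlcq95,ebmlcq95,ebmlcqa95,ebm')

`|` is ordered: at each position the engine commits to the first alternative that works.
Scanning left to right: at [2:8] match 'ebmlcq', group 1 = 'ebmlcq'; at [11:17] match 'ebmlcq', group 1 = 'ebmlcq'; at [20:26] match 'ebmlcq', group 1 = 'ebmlcq'; at [30:33] match 'ebm', group 1 = 'ebm'.
`findall` collects group 1 from each match (4 total).

['ebmlcq', 'ebmlcq', 'ebmlcq', 'ebm']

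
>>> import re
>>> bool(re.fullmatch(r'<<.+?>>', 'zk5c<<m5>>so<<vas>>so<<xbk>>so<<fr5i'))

For `fullmatch`, every character of the input must be accounted for by the pattern.
Here there's no way to consume every character, so the call returns None, and `bool(None)` is False.

False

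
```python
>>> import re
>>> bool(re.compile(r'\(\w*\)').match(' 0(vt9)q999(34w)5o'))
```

False

`re.match` won't scan ahead — the pattern has to work from the very first character.
Here the pattern fails at index 0, so the call returns None, and `bool(None)` is False.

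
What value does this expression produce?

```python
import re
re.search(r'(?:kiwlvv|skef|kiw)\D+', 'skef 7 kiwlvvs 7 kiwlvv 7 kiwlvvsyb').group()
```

The match spans [0:5] → 'skef '.

'skef '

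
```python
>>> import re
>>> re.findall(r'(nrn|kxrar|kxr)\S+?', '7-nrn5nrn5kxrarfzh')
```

['nrn', 'nrn', 'kxrar']

Branches in `(...|...)` are attempted left-to-right; the first branch that allows the whole pattern to succeed is taken.
Matches: at [2:6] match 'nrn5', group 1 = 'nrn'; at [6:10] match 'nrn5', group 1 = 'nrn'; at [10:16] match 'kxrarf', group 1 = 'kxrar'.
`findall` collects group 1 from each match (3 total).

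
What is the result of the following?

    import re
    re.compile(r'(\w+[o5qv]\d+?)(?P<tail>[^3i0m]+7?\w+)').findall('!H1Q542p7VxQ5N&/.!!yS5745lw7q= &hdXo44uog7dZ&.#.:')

Because the quantifier is non-greedy, it stops expanding at the earliest point where the rest of the pattern can succeed.
With 2 capturing groups, `findall` returns a 2-tuple per match.

[('H1Q54', '2p7VxQ5N&/.!!yS5745lw7q= &hdXo44uog7dZ')]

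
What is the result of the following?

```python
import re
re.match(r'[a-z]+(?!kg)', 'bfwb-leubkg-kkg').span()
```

(0, 4)

With `match`, the pattern is implicitly anchored at the beginning.
The match spans [0:4] → 'bfwb'.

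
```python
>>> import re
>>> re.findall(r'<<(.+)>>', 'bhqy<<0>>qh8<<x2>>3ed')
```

['0>>qh8<<x2']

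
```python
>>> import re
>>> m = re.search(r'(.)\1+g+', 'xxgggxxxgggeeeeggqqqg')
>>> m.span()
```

`\1` has to match the exact text group 1 already captured.
`search` walks the string left to right and returns the first match it finds.
The match spans [0:5] → 'xxggg'.
Captured: group 1 = 'x'.

(0, 5)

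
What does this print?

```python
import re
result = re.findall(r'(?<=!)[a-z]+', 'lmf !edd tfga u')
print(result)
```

['edd']

The `(?=…)`/`(?<=…)` assertion just peeks at neighbouring text; it doesn't advance the match position.
Matches: at [5:8] → 'edd'.
Since nothing is captured, `findall` lists the 1 matched substring directly.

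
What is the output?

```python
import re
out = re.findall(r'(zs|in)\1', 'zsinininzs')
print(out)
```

After group 1 captures some text, `\1` only succeeds where that same text appears again.
Scanning left to right: at [2:6] match 'inin', group 1 = 'in'.
Because there's exactly one group, `findall` drops the full match and keeps group 1 from the one hit.

['in']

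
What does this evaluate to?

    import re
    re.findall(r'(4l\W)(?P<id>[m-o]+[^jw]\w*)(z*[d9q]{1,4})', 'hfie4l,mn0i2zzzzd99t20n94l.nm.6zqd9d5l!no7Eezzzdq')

Pattern: the literal '4l', then a non-word character (captured); then one or more of a character in [m-o], then any character except [jw], then zero or more of a word character (captured as 'id'); then zero or more of a literal 'z', then 1 to 4 of one of [d9q] (captured).
Walking the string: at [4:24] match '4l,mn0i2zzzzd99t20n9', groups = ('4l,', 'mn0i2zzzzd99t20n', '9'); at [24:36] match '4l.nm.6zqd9d', groups = ('4l.', 'nm.6zqd9', 'd').
Multiple groups make `findall` return tuples — one 3-tuple for each match.

[('4l,', 'mn0i2zzzzd99t20n', '9'), ('4l.', 'nm.6zqd9', 'd')]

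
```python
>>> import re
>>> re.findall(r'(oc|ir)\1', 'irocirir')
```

['ir']

`\1` is not a pattern — it's the concrete string captured by group 1, re-applied verbatim.
One capturing group, so `findall` returns just the captured substring from the one match — 1 in all.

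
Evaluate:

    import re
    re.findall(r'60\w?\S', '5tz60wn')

['60wn']

This matches the literal '60', then optionally a word character; then a non-whitespace character.
Matches: at [3:7] → '60wn'.
No capturing groups, so `findall` returns the 1 full match string.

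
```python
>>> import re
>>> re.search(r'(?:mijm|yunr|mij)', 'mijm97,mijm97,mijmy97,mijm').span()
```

`|` is ordered: at each position the engine commits to the first alternative that works.
`re.search` tries every starting position until one works.
The match spans [0:4] → 'mijm'.

(0, 4)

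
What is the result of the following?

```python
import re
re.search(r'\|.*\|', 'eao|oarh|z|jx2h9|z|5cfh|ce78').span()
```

(3, 24)

`re.search` tries every starting position until one works.
The match spans [3:24] → '|oarh|z|jx2h9|z|5cfh|'.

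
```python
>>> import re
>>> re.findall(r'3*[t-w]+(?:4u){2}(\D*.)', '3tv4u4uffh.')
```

['ffh.']

The pattern matches zero or more of the literal '3', then one or more of a character in [t-w], then the literal '4u' repeated 2 times; then zero or more of a non-digit, then any character (captured).
Matches: at [0:11] match '3tv4u4uffh.', group 1 = 'ffh.'.
Because there's exactly one group, `findall` drops the full match and keeps group 1 from the one hit.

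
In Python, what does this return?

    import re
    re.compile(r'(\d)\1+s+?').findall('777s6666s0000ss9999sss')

A backreference is literal: `\1` must see the identical characters the first group matched.
Matches: at [0:4] match '777s', group 1 = '7'; at [4:9] match '6666s', group 1 = '6'; at [9:14] match '0000s', group 1 = '0'; at [15:20] match '9999s', group 1 = '9'.
`findall` collects group 1 from each match (4 total).

['7', '6', '0', '9']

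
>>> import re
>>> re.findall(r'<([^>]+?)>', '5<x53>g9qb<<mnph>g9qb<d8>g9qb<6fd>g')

['x53', '<mnph', 'd8', '6fd']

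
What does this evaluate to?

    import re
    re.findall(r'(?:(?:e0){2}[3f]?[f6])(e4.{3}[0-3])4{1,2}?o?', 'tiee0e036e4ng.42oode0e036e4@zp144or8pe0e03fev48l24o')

['e4@zp1']

Pattern: the literal 'e0' repeated 2 times, then optionally one of [3f], then one of [f6] (non-capturing group); then the literal 'e4', then exactly 3 of any character, then a character in [0-3] (captured); then 1 to 2 of a literal '4' (lazy), then optionally the literal 'o'.
Matches: at [19:32] match 'e0e036e4@zp14', group 1 = 'e4@zp1'.
`findall` collects group 1 from the one match (1 total).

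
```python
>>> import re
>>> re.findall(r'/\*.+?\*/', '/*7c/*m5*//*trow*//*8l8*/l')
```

['/*7c/*m5*/', '/*trow*/', '/*8l8*/']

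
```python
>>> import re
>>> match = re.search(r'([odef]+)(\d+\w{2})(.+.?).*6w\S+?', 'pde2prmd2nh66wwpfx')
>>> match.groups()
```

The match spans [1:15] → 'de2prmd2nh66ww'.
Captured: group 1 = 'de', group 2 = '2pr', group 3 = 'md2nh6'.

('de', '2pr', 'md2nh6')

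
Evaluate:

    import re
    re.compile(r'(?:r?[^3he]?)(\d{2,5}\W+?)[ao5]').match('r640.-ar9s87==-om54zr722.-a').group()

`match` is anchored at position 0; if the pattern doesn't fit there, it returns None.
The match spans [0:7] → 'r640.-a'.

'r640.-a'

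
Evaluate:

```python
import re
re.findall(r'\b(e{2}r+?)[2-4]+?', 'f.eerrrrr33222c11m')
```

['eerrrrr']

Pattern: a word boundary (`\b`, zero-width); then exactly 2 of the literal 'e', then one or more of a literal 'r' (lazy) (captured); then one or more of a character in [2-4] (lazy).
One capturing group, so `findall` returns just the captured substring from the one match — 1 in all.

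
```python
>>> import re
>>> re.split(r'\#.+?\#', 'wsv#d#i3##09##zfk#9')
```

['wsv', 'i3', '', '9']

Lazy quantifiers expand one character at a time until the remainder of the pattern can match.
Matches to split on: at [3:6] → '#d#'; at [8:13] → '##09#'; at [13:18] → '#zfk#'.
Each match becomes a cut point; 4 segments remain.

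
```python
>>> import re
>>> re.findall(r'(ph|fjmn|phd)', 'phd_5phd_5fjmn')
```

['ph', 'ph', 'fjmn']

`|` is ordered: at each position the engine commits to the first alternative that works.
Walking the string: at [0:2] match 'ph', group 1 = 'ph'; at [5:7] match 'ph', group 1 = 'ph'; at [10:14] match 'fjmn', group 1 = 'fjmn'.
Because there's exactly one group, `findall` drops the full match and keeps group 1 from each hit.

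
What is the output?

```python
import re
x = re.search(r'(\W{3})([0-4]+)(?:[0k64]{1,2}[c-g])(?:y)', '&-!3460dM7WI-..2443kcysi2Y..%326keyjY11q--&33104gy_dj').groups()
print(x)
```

('-..', '2443')

The match spans [12:22] → '-..2443kcy'.
Captured: group 1 = '-..', group 2 = '2443'.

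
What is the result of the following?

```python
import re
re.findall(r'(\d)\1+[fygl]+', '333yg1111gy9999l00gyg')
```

['3', '1', '9', '0']

A backreference is literal: `\1` must see the identical characters the first group matched.
`findall` collects group 1 from each match (4 total).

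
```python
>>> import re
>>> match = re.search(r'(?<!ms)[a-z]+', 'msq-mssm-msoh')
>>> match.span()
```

(0, 3)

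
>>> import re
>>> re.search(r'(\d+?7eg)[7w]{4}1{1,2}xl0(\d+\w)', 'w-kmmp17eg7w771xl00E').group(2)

The pattern matches one or more of a digit (lazy), then the literal '7eg' (captured); then exactly 4 of one of [7w]; then 1 to 2 of a literal '1', then the literal 'xl0'; then one or more of a digit, then a word character (captured).
`re.search` tries every starting position until one works.
The match spans [6:20] → '17eg7w771xl00E'.
Captured: group 1 = '17eg', group 2 = '0E'.

'0E'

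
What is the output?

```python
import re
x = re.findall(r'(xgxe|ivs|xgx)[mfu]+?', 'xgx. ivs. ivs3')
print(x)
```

One capturing group, so `findall` returns just the captured substring from each match — 0 in all.
Nothing in the string satisfies the pattern, so the list is empty.

[]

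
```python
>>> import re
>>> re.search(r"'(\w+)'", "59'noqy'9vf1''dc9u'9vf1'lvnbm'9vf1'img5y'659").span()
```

(2, 8)

The match spans [2:8] → "'noqy'".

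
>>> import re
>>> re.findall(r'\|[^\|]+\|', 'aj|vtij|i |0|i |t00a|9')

['|vtij|', '|0|', '|t00a|']

`findall` yields the raw match text (3 of them) because the pattern has no groups.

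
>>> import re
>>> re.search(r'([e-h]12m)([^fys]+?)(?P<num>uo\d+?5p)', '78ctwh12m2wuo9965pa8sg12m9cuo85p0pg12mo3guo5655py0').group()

Pattern: a character in [e-h], then the literal '12m' (captured); then one or more of any character except [fys] (lazy) (captured); then the literal 'uo', then one or more of a digit (lazy), then the literal '5p' (captured as 'num').
The match spans [5:18] → 'h12m2wuo9965p'.

'h12m2wuo9965p'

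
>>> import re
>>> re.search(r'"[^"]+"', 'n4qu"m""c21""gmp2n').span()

(4, 7)

The match spans [4:7] → '"m"'.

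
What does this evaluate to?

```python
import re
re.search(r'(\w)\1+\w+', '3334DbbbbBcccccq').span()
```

(0, 16)

`\1` has to match the exact text group 1 already captured.
Unlike `match`, `search` isn't anchored — it looks for the pattern anywhere in the string.
The match spans [0:16] → '3334DbbbbBcccccq'.
Captured: group 1 = '3'.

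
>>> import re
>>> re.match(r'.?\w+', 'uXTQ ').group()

The pattern matches optionally any character; then one or more of a word character.
`match` is anchored at position 0; if the pattern doesn't fit there, it returns None.
The match spans [0:4] → 'uXTQ'.

'uXTQ'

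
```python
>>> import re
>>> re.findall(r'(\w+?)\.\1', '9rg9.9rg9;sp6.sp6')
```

After group 1 captures some text, `\1` only succeeds where that same text appears again.
Because there's exactly one group, `findall` drops the full match and keeps group 1 from each hit.

['9rg9', 'sp6']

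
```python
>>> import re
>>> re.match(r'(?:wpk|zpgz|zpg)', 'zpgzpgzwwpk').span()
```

The regex engine tests alternatives in the order written; an earlier branch that matches wins even if a later one would match more.
`re.match` only tries the pattern at the start of the string.
The match spans [0:4] → 'zpgz'.

(0, 4)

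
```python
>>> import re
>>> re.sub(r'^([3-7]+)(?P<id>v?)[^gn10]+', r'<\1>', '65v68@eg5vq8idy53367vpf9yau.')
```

'<65>g5vq8idy53367vpf9yau.'

The pattern matches anchored at the start of the string; then one or more of a character in [3-7] (captured); then optionally a literal 'v' (captured as 'id'); then one or more of any character except [gn10].
Matches: at [0:7] → '65v68@e'.
Each match is replaced using the text its own group 1 captured.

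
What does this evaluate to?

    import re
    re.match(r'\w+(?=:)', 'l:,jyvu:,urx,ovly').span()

(0, 1)

`match` is anchored at position 0; if the pattern doesn't fit there, it returns None.
The match spans [0:1] → 'l'.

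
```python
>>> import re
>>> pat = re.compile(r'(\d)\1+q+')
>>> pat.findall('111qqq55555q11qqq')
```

['1', '5', '1']

`\1` is not a pattern — it's the concrete string captured by group 1, re-applied verbatim.
Matches: at [0:6] match '111qqq', group 1 = '1'; at [6:12] match '55555q', group 1 = '5'; at [12:17] match '11qqq', group 1 = '1'.
With a single group, `findall` returns only what that group captured — 3 items.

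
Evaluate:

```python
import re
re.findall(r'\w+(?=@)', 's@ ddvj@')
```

['s', 'ddvj']

The positive lookaround only admits positions where the adjacent text matches; those characters stay outside the span.
With no groups in the pattern, `findall` gives back each whole match — 2 here.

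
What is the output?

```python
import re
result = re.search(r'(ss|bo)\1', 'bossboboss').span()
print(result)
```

(4, 8)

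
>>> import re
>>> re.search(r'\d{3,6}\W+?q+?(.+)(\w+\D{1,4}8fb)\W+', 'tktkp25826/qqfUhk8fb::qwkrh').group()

'25826/qqfUhk8fb::'

The pattern matches 3 to 6 of a digit, then one or more of a non-word character (lazy); then one or more of a literal 'q' (lazy); then one or more of any character (captured); then one or more of a word character, then 1 to 4 of a non-digit, then the literal '8fb' (captured); then one or more of a non-word character.
`re.search` scans for the first position where the pattern succeeds.
The match spans [5:22] → '25826/qqfUhk8fb::'.
Captured: group 1 = 'qfU', group 2 = 'hk8fb'.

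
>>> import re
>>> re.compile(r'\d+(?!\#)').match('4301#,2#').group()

'430'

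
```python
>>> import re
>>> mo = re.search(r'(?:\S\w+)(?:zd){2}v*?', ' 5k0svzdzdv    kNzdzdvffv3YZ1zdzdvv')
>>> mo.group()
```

Lazy quantifiers expand one character at a time until the remainder of the pattern can match.
The match spans [1:10] → '5k0svzdzd'.

'5k0svzdzd'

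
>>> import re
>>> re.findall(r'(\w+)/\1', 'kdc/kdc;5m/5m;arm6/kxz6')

A backreference is literal: `\1` must see the identical characters the first group matched.
Matches: at [0:7] match 'kdc/kdc', group 1 = 'kdc'; at [8:13] match '5m/5m', group 1 = '5m'.
Because there's exactly one group, `findall` drops the full match and keeps group 1 from each hit.

['kdc', '5m']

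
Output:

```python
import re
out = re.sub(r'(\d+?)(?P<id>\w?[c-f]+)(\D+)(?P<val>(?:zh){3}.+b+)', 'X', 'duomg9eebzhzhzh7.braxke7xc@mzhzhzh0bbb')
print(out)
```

Pattern: one or more of a digit (lazy) (captured); then optionally a word character, then one or more of a character in [c-f] (captured as 'id'); then one or more of a non-digit (captured); then the literal 'zh' repeated 3 times, then one or more of any character, then one or more of a literal 'b' (captured as 'val').
Matches: at [5:38] → '9eebzhzhzh7.braxke7xc@mzhzhzh0bbb'.
`sub` substitutes 'X' at each match site.

duomgX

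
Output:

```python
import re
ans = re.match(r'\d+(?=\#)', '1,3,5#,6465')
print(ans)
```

The lookaround is zero-width — it requires the adjacent text to match without consuming it, so the asserted text isn't part of the match.
With `match`, the pattern is implicitly anchored at the beginning.
Here the pattern fails at index 0, so the call returns None.

None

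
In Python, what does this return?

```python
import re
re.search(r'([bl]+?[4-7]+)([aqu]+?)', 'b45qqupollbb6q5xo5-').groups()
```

The pattern matches one or more of one of [bl] (lazy), then one or more of a character in [4-7] (captured); then one or more of one of [aqu] (lazy) (captured).
A non-greedy quantifier consumes as few characters as it can — just enough that the remainder of the pattern still matches from where it stops; whatever follows it matches normally.
`re.search` tries every starting position until one works.
The match spans [0:4] → 'b45q'.
Captured: group 1 = 'b45', group 2 = 'q'.

('b45', 'q')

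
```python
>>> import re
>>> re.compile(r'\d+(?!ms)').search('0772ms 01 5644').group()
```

A negative assertion filters positions out without eating any characters.
`search` walks the string left to right and returns the first match it finds.
The match spans [0:3] → '077'.

'077'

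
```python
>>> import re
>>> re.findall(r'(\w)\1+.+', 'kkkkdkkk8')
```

`\1` is not a pattern — it's the concrete string captured by group 1, re-applied verbatim.
Matches: at [0:9] match 'kkkkdkkk8', group 1 = 'k'.
`findall` collects group 1 from the one match (1 total).

['k']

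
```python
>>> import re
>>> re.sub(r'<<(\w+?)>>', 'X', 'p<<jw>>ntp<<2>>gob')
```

Every occurrence is swapped for 'X'.

'pXntpXgob'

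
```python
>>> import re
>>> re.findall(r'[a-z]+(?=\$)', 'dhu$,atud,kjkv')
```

The `(?=…)`/`(?<=…)` assertion just peeks at neighbouring text; it doesn't advance the match position.
With no groups in the pattern, `findall` gives back each whole match — 1 here.

['dhu']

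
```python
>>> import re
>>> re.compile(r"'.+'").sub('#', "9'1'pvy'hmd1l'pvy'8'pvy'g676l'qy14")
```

Matches: at [1:30] → "'1'pvy'hmd1l'pvy'8'pvy'g676l'".
`sub` substitutes '#' at each match site.

'9#qy14'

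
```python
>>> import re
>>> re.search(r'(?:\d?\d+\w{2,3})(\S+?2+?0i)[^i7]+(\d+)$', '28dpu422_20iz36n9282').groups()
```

('422_20i', '2')

The match spans [0:20] → '28dpu422_20iz36n9282'.
Captured: group 1 = '422_20i', group 2 = '2'.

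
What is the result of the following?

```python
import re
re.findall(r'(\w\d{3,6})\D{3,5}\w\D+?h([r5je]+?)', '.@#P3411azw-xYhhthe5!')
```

Multiple groups make `findall` return tuples — one 2-tuple for the one match.

[('P3411', 'e')]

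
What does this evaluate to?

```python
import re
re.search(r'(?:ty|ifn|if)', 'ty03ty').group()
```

'ty'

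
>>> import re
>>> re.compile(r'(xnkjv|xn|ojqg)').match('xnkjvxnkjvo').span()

Branches in `(...|...)` are attempted left-to-right; the first branch that allows the whole pattern to succeed is taken.
`match` is anchored at position 0; if the pattern doesn't fit there, it returns None.
The match spans [0:5] → 'xnkjv'.
Captured: group 1 = 'xnkjv'.

(0, 5)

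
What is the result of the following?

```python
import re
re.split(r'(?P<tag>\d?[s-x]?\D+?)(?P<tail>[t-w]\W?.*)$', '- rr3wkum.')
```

['- rr', '3wk', 'um.', '']

The pattern matches optionally a digit, then optionally a character in [s-x], then one or more of a non-digit (lazy) (captured as 'tag'); then a character in [t-w], then optionally a non-word character, then zero or more of any character (captured as 'tail'); then anchored at the end.
Matches to split on: at [4:10] → '3wkum.'.
The group in the pattern means `split` returns the separators' captures alongside the pieces.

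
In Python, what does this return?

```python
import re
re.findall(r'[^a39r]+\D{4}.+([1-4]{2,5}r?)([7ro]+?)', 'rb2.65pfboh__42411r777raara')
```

With the lazy modifier that quantifier settles for the fewest repetitions that let the rest of the pattern succeed (the atoms after it are unaffected and can still be greedy).
Multiple groups make `findall` return tuples — one 2-tuple for the one match.

[('11r', '7')]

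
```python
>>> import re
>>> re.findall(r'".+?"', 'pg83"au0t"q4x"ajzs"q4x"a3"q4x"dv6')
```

A non-greedy quantifier consumes as few characters as it can — just enough that the remainder of the pattern still matches from where it stops; whatever follows it matches normally.
`findall` yields the raw match text (3 of them) because the pattern has no groups.

['"au0t"', '"ajzs"', '"a3"']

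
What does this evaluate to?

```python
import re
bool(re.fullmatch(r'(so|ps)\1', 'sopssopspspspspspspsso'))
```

False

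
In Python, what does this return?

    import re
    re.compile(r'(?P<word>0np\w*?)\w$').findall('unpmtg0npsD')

['0nps']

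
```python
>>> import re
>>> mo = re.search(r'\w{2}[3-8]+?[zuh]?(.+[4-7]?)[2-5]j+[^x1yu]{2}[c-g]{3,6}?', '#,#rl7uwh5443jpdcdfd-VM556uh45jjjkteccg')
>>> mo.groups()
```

The pattern matches exactly 2 of a word character, then one or more of a character in [3-8] (lazy), then optionally one of [zuh]; then one or more of any character, then optionally a character in [4-7] (captured); then a character in [2-5], then one or more of a literal 'j', then exactly 2 of any character except [x1yu]; then 3 to 6 of a character in [c-g] (lazy).
A `+?`/`*?`/`{m,n}?` starts at its minimum and grows only as far as needed for what follows to match.
`re.search` scans for the first position where the pattern succeeds.
The match spans [3:38] → 'rl7uwh5443jpdcdfd-VM556uh45jjjktecc'.
Captured: group 1 = 'wh5443jpdcdfd-VM556uh4'.

('wh5443jpdcdfd-VM556uh4',)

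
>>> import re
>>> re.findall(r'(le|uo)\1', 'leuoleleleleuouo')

`\1` has to match the exact text group 1 already captured.
With a single group, `findall` returns only what that group captured — 3 items.

['le', 'le', 'uo']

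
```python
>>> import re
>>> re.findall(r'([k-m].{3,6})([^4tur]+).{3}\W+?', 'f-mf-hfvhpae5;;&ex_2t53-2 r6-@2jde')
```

[('mf-hfvh', 'pae5;;&ex_2')]

This matches a character in [k-m], then 3 to 6 of any character (captured); then one or more of any character except [4tur] (captured); then exactly 3 of any character, then one or more of a non-word character (lazy).
Matches: at [2:24] match 'mf-hfvhpae5;;&ex_2t53-', groups = ('mf-hfvh', 'pae5;;&ex_2').
2 groups means the one result is a tuple of 2 captured strings — 1 here.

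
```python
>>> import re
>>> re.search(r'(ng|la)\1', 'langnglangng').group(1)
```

'ng'

`\1` has to match the exact text group 1 already captured.
`search` walks the string left to right and returns the first match it finds.
The match spans [2:6] → 'ngng'.
Captured: group 1 = 'ng'.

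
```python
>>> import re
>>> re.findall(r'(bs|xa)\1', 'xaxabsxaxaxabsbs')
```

['xa', 'xa', 'bs']

A backreference is literal: `\1` must see the identical characters the first group matched.
Walking the string: at [0:4] match 'xaxa', group 1 = 'xa'; at [6:10] match 'xaxa', group 1 = 'xa'; at [12:16] match 'bsbs', group 1 = 'bs'.
With a single group, `findall` returns only what that group captured — 3 items.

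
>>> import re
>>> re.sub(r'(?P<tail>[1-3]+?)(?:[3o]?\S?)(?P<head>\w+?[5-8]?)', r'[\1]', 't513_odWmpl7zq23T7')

Pattern: one or more of a character in [1-3] (lazy) (captured as 'tail'); then optionally one of [3o], then optionally a non-whitespace character (non-capturing group); then one or more of a word character (lazy), then optionally a character in [5-8] (captured as 'head').
Matches: at [2:6] → '13_o'; at [14:18] → '23T7'.
The replacement refers to a captured group, so each match is rewritten using its own captured text.

't5[1]dWmpl7zq[2]'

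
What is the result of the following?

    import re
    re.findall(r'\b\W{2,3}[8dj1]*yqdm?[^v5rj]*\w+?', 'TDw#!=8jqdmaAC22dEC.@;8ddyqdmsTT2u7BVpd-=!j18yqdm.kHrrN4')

This matches a word boundary (`\b`, zero-width); then 2 to 3 of a non-word character, then zero or more of one of [8dj1], then the literal 'yqd'; then optionally the literal 'm', then zero or more of any character except [v5rj], then one or more of a word character (lazy).
Matches: at [19:43] → '.@;8ddyqdmsTT2u7BVpd-=!j'.
With no groups in the pattern, `findall` gives back each whole match — 1 here.

['.@;8ddyqdmsTT2u7BVpd-=!j']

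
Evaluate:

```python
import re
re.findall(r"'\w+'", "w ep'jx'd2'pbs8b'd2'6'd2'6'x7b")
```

Since nothing is captured, `findall` lists the 4 matched substrings directly.

["'jx'", "'pbs8b'", "'6'", "'6'"]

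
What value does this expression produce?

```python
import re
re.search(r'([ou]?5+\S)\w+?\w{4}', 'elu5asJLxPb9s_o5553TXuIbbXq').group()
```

Pattern: optionally one of [ou], then one or more of a literal '5', then a non-whitespace character (captured); then one or more of a word character (lazy), then exactly 4 of a word character.
Because the quantifier is non-greedy, it stops expanding at the earliest point where the rest of the pattern can succeed.
`search` walks the string left to right and returns the first match it finds.
The match spans [2:10] → 'u5asJLxP'.
Captured: group 1 = 'u5a'.

'u5asJLxP'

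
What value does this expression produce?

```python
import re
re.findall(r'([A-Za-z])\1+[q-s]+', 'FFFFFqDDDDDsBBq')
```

After group 1 captures some text, `\1` only succeeds where that same text appears again.
Walking the string: at [0:6] match 'FFFFFq', group 1 = 'F'; at [6:12] match 'DDDDDs', group 1 = 'D'; at [12:15] match 'BBq', group 1 = 'B'.
Because there's exactly one group, `findall` drops the full match and keeps group 1 from each hit.

['F', 'D', 'B']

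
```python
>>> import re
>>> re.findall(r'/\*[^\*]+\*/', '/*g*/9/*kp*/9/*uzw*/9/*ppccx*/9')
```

Scanning left to right: at [0:5] → '/*g*/'; at [6:12] → '/*kp*/'; at [13:20] → '/*uzw*/'; at [21:30] → '/*ppccx*/'.
With no groups in the pattern, `findall` gives back each whole match — 4 here.

['/*g*/', '/*kp*/', '/*uzw*/', '/*ppccx*/']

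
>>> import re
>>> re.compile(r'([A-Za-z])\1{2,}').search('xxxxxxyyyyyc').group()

'xxxxxx'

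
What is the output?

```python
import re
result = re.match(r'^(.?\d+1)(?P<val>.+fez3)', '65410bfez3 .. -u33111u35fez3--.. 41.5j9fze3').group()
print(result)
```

65410bfez3 .. -u33111u35fez3

`re.match` only tries the pattern at the start of the string.
The match spans [0:28] → '65410bfez3 .. -u33111u35fez3'.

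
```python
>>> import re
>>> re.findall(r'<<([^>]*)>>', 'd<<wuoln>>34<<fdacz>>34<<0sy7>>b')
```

['wuoln', 'fdacz', '0sy7']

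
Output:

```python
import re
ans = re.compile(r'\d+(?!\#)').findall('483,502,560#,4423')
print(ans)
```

The negative lookaround is zero-width — it rules out positions where the adjacent text would match, without consuming anything.
Since nothing is captured, `findall` lists the 4 matched substrings directly.

['483', '502', '56', '4423']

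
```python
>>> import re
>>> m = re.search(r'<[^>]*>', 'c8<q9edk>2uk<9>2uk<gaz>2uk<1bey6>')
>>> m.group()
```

The match spans [2:9] → '<q9edk>'.

'<q9edk>'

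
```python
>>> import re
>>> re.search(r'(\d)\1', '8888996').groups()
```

('8',)

`\1` is not a pattern — it's the concrete string captured by group 1, re-applied verbatim.
`re.search` tries every starting position until one works.
The match spans [0:2] → '88'.
Captured: group 1 = '8'.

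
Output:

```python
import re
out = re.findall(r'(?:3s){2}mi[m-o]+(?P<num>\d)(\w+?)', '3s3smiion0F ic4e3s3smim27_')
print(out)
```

The `?` after the quantifier makes it lazy — it takes as little as possible before letting the rest of the pattern try.
Multiple groups make `findall` return tuples — one 2-tuple for the one match.

[('2', '7')]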